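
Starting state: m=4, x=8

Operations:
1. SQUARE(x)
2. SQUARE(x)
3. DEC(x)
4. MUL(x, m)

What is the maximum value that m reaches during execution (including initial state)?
4

Values of m at each step:
Initial: m = 4 ← maximum
After step 1: m = 4
After step 2: m = 4
After step 3: m = 4
After step 4: m = 4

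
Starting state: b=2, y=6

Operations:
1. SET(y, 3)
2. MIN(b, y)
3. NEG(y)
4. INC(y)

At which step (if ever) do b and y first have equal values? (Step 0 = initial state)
Never

b and y never become equal during execution.

Comparing values at each step:
Initial: b=2, y=6
After step 1: b=2, y=3
After step 2: b=2, y=3
After step 3: b=2, y=-3
After step 4: b=2, y=-2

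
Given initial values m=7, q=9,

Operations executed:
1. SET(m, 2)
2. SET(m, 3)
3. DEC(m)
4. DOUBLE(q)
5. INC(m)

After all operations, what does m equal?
m = 3

Tracing execution:
Step 1: SET(m, 2) → m = 2
Step 2: SET(m, 3) → m = 3
Step 3: DEC(m) → m = 2
Step 4: DOUBLE(q) → m = 2
Step 5: INC(m) → m = 3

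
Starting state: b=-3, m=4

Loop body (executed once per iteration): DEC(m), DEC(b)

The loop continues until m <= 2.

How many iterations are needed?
2

Tracing iterations:
Initial: b=-3, m=4
After iteration 1: b=-4, m=3
After iteration 2: b=-5, m=2
m <= 2 now holds, so the loop exits after 2 iterations.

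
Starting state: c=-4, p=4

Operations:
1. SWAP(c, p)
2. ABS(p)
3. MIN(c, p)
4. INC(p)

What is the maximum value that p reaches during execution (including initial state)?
5

Values of p at each step:
Initial: p = 4
After step 1: p = -4
After step 2: p = 4
After step 3: p = 4
After step 4: p = 5 ← maximum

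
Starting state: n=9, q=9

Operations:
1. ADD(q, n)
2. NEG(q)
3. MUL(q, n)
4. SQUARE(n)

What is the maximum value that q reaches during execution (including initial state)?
18

Values of q at each step:
Initial: q = 9
After step 1: q = 18 ← maximum
After step 2: q = -18
After step 3: q = -162
After step 4: q = -162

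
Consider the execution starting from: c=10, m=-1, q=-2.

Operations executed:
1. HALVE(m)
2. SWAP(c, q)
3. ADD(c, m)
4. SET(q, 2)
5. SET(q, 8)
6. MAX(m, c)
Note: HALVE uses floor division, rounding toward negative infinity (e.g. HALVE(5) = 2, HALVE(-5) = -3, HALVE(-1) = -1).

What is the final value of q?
q = 8

Tracing execution:
Step 1: HALVE(m) → q = -2
Step 2: SWAP(c, q) → q = 10
Step 3: ADD(c, m) → q = 10
Step 4: SET(q, 2) → q = 2
Step 5: SET(q, 8) → q = 8
Step 6: MAX(m, c) → q = 8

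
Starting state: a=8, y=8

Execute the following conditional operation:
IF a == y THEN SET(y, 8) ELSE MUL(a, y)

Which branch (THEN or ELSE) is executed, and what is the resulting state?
Branch: THEN, Final state: a=8, y=8

Evaluating condition: a == y
a = 8, y = 8
Condition is True, so THEN branch executes
After SET(y, 8): a=8, y=8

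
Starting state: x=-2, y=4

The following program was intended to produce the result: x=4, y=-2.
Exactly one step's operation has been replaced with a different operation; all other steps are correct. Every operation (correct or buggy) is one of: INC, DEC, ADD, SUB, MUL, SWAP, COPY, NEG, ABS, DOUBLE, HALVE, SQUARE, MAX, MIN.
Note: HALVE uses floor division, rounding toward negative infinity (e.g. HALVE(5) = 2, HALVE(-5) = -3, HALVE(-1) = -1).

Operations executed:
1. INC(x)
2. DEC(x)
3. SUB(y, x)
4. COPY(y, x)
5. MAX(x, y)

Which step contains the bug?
Step 5

Trace with buggy code:
Initial: x=-2, y=4
After step 1: x=-1, y=4
After step 2: x=-2, y=4
After step 3: x=-2, y=6
After step 4: x=-2, y=-2
After step 5: x=-2, y=-2
Actual final x=-2, y=-2 ≠ expected x=4, y=-2.
Step 5 is the only position where a single-operation replacement can produce the expected result.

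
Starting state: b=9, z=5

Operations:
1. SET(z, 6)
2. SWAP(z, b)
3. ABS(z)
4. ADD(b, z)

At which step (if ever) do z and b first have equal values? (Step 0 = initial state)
Never

z and b never become equal during execution.

Comparing values at each step:
Initial: z=5, b=9
After step 1: z=6, b=9
After step 2: z=9, b=6
After step 3: z=9, b=6
After step 4: z=9, b=15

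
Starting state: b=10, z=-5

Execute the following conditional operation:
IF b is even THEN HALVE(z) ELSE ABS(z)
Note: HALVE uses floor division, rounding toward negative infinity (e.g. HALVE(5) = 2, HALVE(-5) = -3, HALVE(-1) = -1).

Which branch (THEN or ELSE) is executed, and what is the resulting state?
Branch: THEN, Final state: b=10, z=-3

Evaluating condition: b is even
Condition is True, so THEN branch executes
After HALVE(z): b=10, z=-3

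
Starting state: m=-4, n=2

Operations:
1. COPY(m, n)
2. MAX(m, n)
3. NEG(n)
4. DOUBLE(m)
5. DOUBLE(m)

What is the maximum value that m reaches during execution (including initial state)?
8

Values of m at each step:
Initial: m = -4
After step 1: m = 2
After step 2: m = 2
After step 3: m = 2
After step 4: m = 4
After step 5: m = 8 ← maximum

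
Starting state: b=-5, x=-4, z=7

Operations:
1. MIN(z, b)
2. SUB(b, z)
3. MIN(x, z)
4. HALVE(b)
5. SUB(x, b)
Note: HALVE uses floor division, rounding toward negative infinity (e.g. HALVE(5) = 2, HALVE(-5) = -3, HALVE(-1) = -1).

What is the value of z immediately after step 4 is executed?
z = -5

Tracing z through execution:
Initial: z = 7
After step 1 (MIN(z, b)): z = -5
After step 2 (SUB(b, z)): z = -5
After step 3 (MIN(x, z)): z = -5
After step 4 (HALVE(b)): z = -5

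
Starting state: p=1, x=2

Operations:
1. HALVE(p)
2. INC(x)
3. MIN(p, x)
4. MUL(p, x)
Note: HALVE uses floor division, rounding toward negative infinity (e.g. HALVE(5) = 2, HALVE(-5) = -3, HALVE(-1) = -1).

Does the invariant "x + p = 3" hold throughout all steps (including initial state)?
No, violated after step 1

The invariant is violated after step 1.

State at each step:
Initial: p=1, x=2
After step 1: p=0, x=2
After step 2: p=0, x=3
After step 3: p=0, x=3
After step 4: p=0, x=3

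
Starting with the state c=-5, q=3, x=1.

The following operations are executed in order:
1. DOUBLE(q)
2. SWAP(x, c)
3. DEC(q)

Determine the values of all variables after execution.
{c: 1, q: 5, x: -5}

Step-by-step execution:
Initial: c=-5, q=3, x=1
After step 1 (DOUBLE(q)): c=-5, q=6, x=1
After step 2 (SWAP(x, c)): c=1, q=6, x=-5
After step 3 (DEC(q)): c=1, q=5, x=-5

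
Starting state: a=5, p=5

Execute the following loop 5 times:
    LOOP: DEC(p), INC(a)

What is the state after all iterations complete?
a=10, p=0

Iteration trace:
Start: a=5, p=5
After iteration 1: a=6, p=4
After iteration 2: a=7, p=3
After iteration 3: a=8, p=2
After iteration 4: a=9, p=1
After iteration 5: a=10, p=0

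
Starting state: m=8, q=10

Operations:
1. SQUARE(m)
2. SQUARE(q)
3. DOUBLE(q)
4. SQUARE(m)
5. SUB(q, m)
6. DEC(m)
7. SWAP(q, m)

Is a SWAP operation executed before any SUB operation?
No

First SWAP: step 7
First SUB: step 5
Since 7 > 5, SUB comes first.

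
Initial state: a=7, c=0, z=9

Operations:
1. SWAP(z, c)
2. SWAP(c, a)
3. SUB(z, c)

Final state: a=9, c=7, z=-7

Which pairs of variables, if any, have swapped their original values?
None

Comparing initial and final values:
z: 9 → -7
c: 0 → 7
a: 7 → 9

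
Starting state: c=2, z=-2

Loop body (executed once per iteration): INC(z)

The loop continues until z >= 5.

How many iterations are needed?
7

Tracing iterations:
Initial: c=2, z=-2
After iteration 1: c=2, z=-1
After iteration 2: c=2, z=0
After iteration 3: c=2, z=1
After iteration 4: c=2, z=2
After iteration 5: c=2, z=3
After iteration 6: c=2, z=4
After iteration 7: c=2, z=5
z >= 5 now holds, so the loop exits after 7 iterations.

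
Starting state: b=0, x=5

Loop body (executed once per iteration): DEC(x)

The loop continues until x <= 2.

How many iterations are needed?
3

Tracing iterations:
Initial: b=0, x=5
After iteration 1: b=0, x=4
After iteration 2: b=0, x=3
After iteration 3: b=0, x=2
x <= 2 now holds, so the loop exits after 3 iterations.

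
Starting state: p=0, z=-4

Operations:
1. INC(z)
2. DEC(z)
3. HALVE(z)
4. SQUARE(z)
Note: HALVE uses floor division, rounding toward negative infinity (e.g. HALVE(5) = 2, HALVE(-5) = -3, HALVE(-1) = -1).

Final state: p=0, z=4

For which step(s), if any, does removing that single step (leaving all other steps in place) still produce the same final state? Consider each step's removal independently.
Step(s) 2

Testing removal of each single step:
Without step 1: final = p=0, z=9 (different)
Without step 2: final = p=0, z=4 (same)
Without step 3: final = p=0, z=16 (different)
Without step 4: final = p=0, z=-2 (different)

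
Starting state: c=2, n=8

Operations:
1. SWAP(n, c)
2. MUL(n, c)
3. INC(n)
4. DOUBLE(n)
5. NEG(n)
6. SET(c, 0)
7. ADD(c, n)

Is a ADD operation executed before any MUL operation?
No

First ADD: step 7
First MUL: step 2
Since 7 > 2, MUL comes first.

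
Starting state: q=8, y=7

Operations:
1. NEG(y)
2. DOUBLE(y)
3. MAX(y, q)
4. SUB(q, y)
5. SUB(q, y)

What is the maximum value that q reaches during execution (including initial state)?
8

Values of q at each step:
Initial: q = 8 ← maximum
After step 1: q = 8
After step 2: q = 8
After step 3: q = 8
After step 4: q = 0
After step 5: q = -8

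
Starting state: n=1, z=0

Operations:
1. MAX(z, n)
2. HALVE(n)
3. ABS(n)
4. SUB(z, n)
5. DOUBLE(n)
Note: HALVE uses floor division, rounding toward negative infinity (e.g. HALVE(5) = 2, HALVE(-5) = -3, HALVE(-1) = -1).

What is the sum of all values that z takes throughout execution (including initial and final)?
5

Values of z at each step:
Initial: z = 0
After step 1: z = 1
After step 2: z = 1
After step 3: z = 1
After step 4: z = 1
After step 5: z = 1
Sum = 0 + 1 + 1 + 1 + 1 + 1 = 5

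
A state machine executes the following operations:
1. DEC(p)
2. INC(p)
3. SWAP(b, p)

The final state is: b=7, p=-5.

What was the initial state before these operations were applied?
b=-5, p=7

Working backwards:
Final state: b=7, p=-5
Before step 3 (SWAP(b, p)): b=-5, p=7
Before step 2 (INC(p)): b=-5, p=6
Before step 1 (DEC(p)): b=-5, p=7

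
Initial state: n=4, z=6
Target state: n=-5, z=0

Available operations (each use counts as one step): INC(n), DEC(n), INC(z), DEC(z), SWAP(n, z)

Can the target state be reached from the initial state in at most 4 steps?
No

The target state cannot be reached within 4 steps.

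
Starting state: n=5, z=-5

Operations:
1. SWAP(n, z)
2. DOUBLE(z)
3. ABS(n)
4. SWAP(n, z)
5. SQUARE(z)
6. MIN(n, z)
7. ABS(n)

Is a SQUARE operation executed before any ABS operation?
No

First SQUARE: step 5
First ABS: step 3
Since 5 > 3, ABS comes first.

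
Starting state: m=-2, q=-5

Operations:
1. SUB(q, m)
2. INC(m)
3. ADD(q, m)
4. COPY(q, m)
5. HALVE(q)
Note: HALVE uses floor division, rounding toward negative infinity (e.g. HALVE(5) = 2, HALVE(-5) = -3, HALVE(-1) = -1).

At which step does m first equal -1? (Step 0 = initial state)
Step 2

Tracing m:
Initial: m = -2
After step 1: m = -2
After step 2: m = -1 ← first occurrence
After step 3: m = -1
After step 4: m = -1
After step 5: m = -1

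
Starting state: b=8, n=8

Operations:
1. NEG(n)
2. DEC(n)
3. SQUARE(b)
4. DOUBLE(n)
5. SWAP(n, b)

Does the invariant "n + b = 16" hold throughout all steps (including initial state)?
No, violated after step 1

The invariant is violated after step 1.

State at each step:
Initial: b=8, n=8
After step 1: b=8, n=-8
After step 2: b=8, n=-9
After step 3: b=64, n=-9
After step 4: b=64, n=-18
After step 5: b=-18, n=64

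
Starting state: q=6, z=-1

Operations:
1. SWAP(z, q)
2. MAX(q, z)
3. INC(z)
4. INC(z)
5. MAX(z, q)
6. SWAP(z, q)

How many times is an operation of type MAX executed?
2

Counting MAX operations:
Step 2: MAX(q, z) ← MAX
Step 5: MAX(z, q) ← MAX
Total: 2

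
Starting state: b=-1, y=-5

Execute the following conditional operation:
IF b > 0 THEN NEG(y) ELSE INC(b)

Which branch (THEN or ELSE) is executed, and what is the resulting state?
Branch: ELSE, Final state: b=0, y=-5

Evaluating condition: b > 0
b = -1
Condition is False, so ELSE branch executes
After INC(b): b=0, y=-5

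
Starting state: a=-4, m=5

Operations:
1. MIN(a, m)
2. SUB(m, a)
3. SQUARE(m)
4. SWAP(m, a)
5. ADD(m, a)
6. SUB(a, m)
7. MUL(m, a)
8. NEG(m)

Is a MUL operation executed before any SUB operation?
No

First MUL: step 7
First SUB: step 2
Since 7 > 2, SUB comes first.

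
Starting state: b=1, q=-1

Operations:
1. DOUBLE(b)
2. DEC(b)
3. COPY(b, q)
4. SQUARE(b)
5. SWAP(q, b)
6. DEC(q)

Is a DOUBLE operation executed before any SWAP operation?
Yes

First DOUBLE: step 1
First SWAP: step 5
Since 1 < 5, DOUBLE comes first.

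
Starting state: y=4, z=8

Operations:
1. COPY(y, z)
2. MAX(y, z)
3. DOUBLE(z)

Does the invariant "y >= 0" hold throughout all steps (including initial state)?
Yes

The invariant holds at every step.

State at each step:
Initial: y=4, z=8
After step 1: y=8, z=8
After step 2: y=8, z=8
After step 3: y=8, z=16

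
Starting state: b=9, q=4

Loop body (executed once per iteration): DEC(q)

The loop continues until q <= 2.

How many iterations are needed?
2

Tracing iterations:
Initial: b=9, q=4
After iteration 1: b=9, q=3
After iteration 2: b=9, q=2
q <= 2 now holds, so the loop exits after 2 iterations.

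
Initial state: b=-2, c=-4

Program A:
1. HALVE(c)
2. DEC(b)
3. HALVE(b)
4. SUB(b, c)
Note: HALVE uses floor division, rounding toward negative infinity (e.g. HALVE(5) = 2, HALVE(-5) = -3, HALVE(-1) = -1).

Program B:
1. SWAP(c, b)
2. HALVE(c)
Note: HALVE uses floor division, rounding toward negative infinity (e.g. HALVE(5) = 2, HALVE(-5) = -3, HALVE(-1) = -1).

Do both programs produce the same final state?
No

Program A final state: b=0, c=-2
Program B final state: b=-4, c=-1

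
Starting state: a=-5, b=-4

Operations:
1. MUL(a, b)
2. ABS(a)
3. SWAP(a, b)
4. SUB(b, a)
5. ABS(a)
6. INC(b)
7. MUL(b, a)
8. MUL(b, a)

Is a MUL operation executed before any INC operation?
Yes

First MUL: step 1
First INC: step 6
Since 1 < 6, MUL comes first.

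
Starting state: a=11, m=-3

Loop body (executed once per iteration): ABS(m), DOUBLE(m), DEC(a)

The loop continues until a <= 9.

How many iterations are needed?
2

Tracing iterations:
Initial: a=11, m=-3
After iteration 1: a=10, m=6
After iteration 2: a=9, m=12
a <= 9 now holds, so the loop exits after 2 iterations.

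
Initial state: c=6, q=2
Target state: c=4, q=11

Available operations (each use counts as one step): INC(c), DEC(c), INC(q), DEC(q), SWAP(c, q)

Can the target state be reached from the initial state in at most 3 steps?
No

The target state cannot be reached within 3 steps.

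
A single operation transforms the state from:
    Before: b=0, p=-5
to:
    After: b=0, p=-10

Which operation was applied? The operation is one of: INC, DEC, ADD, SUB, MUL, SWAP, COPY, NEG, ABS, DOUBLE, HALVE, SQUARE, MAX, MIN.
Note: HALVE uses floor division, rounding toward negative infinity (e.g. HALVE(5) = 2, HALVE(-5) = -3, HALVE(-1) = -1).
DOUBLE(p)

Analyzing the change:
Before: b=0, p=-5
After: b=0, p=-10
Variable p changed from -5 to -10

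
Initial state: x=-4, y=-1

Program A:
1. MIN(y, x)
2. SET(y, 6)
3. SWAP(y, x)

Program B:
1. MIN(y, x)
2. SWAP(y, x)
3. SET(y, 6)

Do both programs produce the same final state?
No

Program A final state: x=6, y=-4
Program B final state: x=-4, y=6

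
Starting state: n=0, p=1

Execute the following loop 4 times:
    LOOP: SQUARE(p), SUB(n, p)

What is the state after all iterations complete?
n=-4, p=1

Iteration trace:
Start: n=0, p=1
After iteration 1: n=-1, p=1
After iteration 2: n=-2, p=1
After iteration 3: n=-3, p=1
After iteration 4: n=-4, p=1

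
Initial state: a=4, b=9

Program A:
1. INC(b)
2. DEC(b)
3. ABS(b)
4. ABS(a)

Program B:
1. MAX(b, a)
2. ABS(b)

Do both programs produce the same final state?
Yes

Program A final state: a=4, b=9
Program B final state: a=4, b=9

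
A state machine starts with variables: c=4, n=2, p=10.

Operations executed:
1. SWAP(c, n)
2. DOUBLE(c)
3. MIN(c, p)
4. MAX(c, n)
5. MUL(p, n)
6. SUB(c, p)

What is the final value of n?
n = 4

Tracing execution:
Step 1: SWAP(c, n) → n = 4
Step 2: DOUBLE(c) → n = 4
Step 3: MIN(c, p) → n = 4
Step 4: MAX(c, n) → n = 4
Step 5: MUL(p, n) → n = 4
Step 6: SUB(c, p) → n = 4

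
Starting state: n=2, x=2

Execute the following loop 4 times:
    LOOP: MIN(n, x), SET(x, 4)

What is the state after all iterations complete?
n=2, x=4

Iteration trace:
Start: n=2, x=2
After iteration 1: n=2, x=4
After iteration 2: n=2, x=4
After iteration 3: n=2, x=4
After iteration 4: n=2, x=4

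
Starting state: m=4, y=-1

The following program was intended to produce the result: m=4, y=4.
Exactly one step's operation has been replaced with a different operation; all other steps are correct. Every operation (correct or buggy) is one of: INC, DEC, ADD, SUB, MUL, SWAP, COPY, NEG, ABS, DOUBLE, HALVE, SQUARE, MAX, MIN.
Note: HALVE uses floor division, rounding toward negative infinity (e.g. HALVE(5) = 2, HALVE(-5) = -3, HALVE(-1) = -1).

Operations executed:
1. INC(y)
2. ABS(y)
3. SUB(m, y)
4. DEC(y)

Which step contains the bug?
Step 4

Trace with buggy code:
Initial: m=4, y=-1
After step 1: m=4, y=0
After step 2: m=4, y=0
After step 3: m=4, y=0
After step 4: m=4, y=-1
Actual final m=4, y=-1 ≠ expected m=4, y=4.
Step 4 is the only position where a single-operation replacement can produce the expected result.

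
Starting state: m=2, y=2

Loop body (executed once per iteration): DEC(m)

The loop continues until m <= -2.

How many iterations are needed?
4

Tracing iterations:
Initial: m=2, y=2
After iteration 1: m=1, y=2
After iteration 2: m=0, y=2
After iteration 3: m=-1, y=2
After iteration 4: m=-2, y=2
m <= -2 now holds, so the loop exits after 4 iterations.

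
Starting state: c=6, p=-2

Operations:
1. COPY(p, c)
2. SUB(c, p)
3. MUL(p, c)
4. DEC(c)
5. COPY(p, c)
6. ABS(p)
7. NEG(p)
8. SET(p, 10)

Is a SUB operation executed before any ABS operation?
Yes

First SUB: step 2
First ABS: step 6
Since 2 < 6, SUB comes first.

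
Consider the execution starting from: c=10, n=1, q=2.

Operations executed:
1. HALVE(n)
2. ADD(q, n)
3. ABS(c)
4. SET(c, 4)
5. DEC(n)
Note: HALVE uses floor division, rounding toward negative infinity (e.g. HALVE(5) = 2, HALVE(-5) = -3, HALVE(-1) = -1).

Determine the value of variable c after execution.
c = 4

Tracing execution:
Step 1: HALVE(n) → c = 10
Step 2: ADD(q, n) → c = 10
Step 3: ABS(c) → c = 10
Step 4: SET(c, 4) → c = 4
Step 5: DEC(n) → c = 4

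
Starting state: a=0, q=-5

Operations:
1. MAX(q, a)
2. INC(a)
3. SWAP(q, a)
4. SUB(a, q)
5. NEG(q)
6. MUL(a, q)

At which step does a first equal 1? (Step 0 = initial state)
Step 2

Tracing a:
Initial: a = 0
After step 1: a = 0
After step 2: a = 1 ← first occurrence
After step 3: a = 0
After step 4: a = -1
After step 5: a = -1
After step 6: a = 1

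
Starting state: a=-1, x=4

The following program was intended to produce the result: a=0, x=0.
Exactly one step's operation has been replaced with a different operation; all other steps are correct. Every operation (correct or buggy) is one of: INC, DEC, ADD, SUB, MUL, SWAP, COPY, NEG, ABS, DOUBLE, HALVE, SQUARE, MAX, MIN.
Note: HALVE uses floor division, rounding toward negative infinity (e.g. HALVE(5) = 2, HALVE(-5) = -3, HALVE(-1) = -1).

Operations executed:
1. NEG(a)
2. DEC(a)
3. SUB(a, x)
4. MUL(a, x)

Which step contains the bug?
Step 3

Trace with buggy code:
Initial: a=-1, x=4
After step 1: a=1, x=4
After step 2: a=0, x=4
After step 3: a=-4, x=4
After step 4: a=-16, x=4
Actual final a=-16, x=4 ≠ expected a=0, x=0.
Step 3 is the only position where a single-operation replacement can produce the expected result.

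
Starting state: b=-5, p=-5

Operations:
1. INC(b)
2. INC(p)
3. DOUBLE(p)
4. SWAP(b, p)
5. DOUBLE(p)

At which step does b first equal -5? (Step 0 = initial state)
Step 0

Tracing b:
Initial: b = -5 ← first occurrence
After step 1: b = -4
After step 2: b = -4
After step 3: b = -4
After step 4: b = -8
After step 5: b = -8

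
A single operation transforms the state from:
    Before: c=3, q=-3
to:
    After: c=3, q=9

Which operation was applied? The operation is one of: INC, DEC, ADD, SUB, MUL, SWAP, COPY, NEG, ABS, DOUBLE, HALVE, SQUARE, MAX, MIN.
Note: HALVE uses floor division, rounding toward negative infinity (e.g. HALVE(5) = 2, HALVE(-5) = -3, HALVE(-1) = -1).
SQUARE(q)

Analyzing the change:
Before: c=3, q=-3
After: c=3, q=9
Variable q changed from -3 to 9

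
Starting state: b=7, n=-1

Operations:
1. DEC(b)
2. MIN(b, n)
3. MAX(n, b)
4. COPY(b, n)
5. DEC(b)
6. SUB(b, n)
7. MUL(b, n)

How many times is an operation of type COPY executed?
1

Counting COPY operations:
Step 4: COPY(b, n) ← COPY
Total: 1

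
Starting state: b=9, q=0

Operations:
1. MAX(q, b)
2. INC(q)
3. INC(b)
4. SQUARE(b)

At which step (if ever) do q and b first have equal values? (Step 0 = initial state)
Step 1

q and b first become equal after step 1.

Comparing values at each step:
Initial: q=0, b=9
After step 1: q=9, b=9 ← equal!
After step 2: q=10, b=9
After step 3: q=10, b=10 ← equal!
After step 4: q=10, b=100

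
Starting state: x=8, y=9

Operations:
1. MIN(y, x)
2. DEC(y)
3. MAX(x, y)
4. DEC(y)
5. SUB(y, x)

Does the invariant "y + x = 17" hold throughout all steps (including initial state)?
No, violated after step 1

The invariant is violated after step 1.

State at each step:
Initial: x=8, y=9
After step 1: x=8, y=8
After step 2: x=8, y=7
After step 3: x=8, y=7
After step 4: x=8, y=6
After step 5: x=8, y=-2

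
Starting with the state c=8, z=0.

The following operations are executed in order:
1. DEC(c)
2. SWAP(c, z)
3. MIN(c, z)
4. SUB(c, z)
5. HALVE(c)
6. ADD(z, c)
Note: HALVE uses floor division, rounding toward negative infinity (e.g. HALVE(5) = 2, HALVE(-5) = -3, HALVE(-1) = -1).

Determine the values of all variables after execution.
{c: -4, z: 3}

Step-by-step execution:
Initial: c=8, z=0
After step 1 (DEC(c)): c=7, z=0
After step 2 (SWAP(c, z)): c=0, z=7
After step 3 (MIN(c, z)): c=0, z=7
After step 4 (SUB(c, z)): c=-7, z=7
After step 5 (HALVE(c)): c=-4, z=7
After step 6 (ADD(z, c)): c=-4, z=3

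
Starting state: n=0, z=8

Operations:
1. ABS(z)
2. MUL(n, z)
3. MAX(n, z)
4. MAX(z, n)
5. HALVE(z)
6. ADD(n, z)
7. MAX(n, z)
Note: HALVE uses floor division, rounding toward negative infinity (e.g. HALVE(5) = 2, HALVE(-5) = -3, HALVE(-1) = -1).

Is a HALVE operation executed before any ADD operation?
Yes

First HALVE: step 5
First ADD: step 6
Since 5 < 6, HALVE comes first.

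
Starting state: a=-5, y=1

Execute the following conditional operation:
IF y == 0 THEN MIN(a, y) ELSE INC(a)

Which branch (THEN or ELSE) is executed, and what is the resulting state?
Branch: ELSE, Final state: a=-4, y=1

Evaluating condition: y == 0
y = 1
Condition is False, so ELSE branch executes
After INC(a): a=-4, y=1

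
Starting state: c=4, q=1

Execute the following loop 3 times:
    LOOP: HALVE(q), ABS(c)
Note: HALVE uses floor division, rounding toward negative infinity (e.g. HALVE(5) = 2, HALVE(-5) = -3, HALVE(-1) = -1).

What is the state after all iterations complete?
c=4, q=0

Iteration trace:
Start: c=4, q=1
After iteration 1: c=4, q=0
After iteration 2: c=4, q=0
After iteration 3: c=4, q=0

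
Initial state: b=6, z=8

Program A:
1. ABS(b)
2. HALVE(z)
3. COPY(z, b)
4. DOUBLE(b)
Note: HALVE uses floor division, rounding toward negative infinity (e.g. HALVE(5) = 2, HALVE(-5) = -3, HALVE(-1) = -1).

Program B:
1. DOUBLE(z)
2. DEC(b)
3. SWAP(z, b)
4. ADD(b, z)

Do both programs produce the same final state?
No

Program A final state: b=12, z=6
Program B final state: b=21, z=5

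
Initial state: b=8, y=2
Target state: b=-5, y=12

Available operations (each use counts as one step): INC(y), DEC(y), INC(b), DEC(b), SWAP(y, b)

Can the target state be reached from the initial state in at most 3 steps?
No

The target state cannot be reached within 3 steps.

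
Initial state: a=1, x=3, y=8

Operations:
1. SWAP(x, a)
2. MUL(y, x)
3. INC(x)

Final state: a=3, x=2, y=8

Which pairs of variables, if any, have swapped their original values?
None

Comparing initial and final values:
x: 3 → 2
y: 8 → 8
a: 1 → 3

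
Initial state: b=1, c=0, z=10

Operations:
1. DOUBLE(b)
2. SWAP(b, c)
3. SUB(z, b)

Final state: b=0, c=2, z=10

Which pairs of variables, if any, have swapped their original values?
None

Comparing initial and final values:
c: 0 → 2
b: 1 → 0
z: 10 → 10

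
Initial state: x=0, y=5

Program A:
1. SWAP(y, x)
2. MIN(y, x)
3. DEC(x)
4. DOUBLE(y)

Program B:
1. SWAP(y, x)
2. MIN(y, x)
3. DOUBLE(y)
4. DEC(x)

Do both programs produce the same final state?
Yes

Program A final state: x=4, y=0
Program B final state: x=4, y=0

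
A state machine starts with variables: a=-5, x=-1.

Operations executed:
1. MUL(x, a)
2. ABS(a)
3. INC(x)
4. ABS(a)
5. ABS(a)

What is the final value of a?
a = 5

Tracing execution:
Step 1: MUL(x, a) → a = -5
Step 2: ABS(a) → a = 5
Step 3: INC(x) → a = 5
Step 4: ABS(a) → a = 5
Step 5: ABS(a) → a = 5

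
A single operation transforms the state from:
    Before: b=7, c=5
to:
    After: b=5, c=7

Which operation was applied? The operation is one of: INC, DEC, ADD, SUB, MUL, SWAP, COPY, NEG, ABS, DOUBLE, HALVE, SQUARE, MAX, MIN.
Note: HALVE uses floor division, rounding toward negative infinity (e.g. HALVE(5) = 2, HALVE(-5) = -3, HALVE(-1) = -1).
SWAP(c, b)

Analyzing the change:
Before: b=7, c=5
After: b=5, c=7
Variable c changed from 5 to 7
Variable b changed from 7 to 5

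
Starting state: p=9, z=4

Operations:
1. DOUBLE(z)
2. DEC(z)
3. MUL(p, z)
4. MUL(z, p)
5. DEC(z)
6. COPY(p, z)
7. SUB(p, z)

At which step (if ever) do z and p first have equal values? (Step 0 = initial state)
Step 6

z and p first become equal after step 6.

Comparing values at each step:
Initial: z=4, p=9
After step 1: z=8, p=9
After step 2: z=7, p=9
After step 3: z=7, p=63
After step 4: z=441, p=63
After step 5: z=440, p=63
After step 6: z=440, p=440 ← equal!
After step 7: z=440, p=0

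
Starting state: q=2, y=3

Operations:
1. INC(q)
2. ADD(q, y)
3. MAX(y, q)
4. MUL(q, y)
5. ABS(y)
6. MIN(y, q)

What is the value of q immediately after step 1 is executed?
q = 3

Tracing q through execution:
Initial: q = 2
After step 1 (INC(q)): q = 3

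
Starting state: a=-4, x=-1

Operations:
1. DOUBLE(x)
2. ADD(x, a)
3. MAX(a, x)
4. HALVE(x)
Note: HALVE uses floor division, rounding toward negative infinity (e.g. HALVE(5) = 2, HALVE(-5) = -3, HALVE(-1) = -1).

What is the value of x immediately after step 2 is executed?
x = -6

Tracing x through execution:
Initial: x = -1
After step 1 (DOUBLE(x)): x = -2
After step 2 (ADD(x, a)): x = -6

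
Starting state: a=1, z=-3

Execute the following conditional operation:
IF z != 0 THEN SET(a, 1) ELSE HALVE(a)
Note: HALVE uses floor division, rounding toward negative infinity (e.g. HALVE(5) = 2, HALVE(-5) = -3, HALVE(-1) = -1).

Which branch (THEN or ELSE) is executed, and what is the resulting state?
Branch: THEN, Final state: a=1, z=-3

Evaluating condition: z != 0
z = -3
Condition is True, so THEN branch executes
After SET(a, 1): a=1, z=-3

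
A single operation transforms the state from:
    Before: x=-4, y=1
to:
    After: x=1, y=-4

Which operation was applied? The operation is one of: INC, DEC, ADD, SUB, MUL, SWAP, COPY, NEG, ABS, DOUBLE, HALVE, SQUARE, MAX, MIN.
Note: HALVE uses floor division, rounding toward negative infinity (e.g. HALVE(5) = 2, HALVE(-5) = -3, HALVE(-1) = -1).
SWAP(y, x)

Analyzing the change:
Before: x=-4, y=1
After: x=1, y=-4
Variable y changed from 1 to -4
Variable x changed from -4 to 1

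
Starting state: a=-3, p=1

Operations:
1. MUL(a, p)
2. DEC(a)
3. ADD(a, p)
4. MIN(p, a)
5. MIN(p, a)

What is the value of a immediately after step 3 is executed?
a = -3

Tracing a through execution:
Initial: a = -3
After step 1 (MUL(a, p)): a = -3
After step 2 (DEC(a)): a = -4
After step 3 (ADD(a, p)): a = -3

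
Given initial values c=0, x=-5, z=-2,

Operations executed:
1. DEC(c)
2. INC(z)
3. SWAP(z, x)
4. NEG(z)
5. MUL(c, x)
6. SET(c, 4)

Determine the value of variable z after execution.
z = 5

Tracing execution:
Step 1: DEC(c) → z = -2
Step 2: INC(z) → z = -1
Step 3: SWAP(z, x) → z = -5
Step 4: NEG(z) → z = 5
Step 5: MUL(c, x) → z = 5
Step 6: SET(c, 4) → z = 5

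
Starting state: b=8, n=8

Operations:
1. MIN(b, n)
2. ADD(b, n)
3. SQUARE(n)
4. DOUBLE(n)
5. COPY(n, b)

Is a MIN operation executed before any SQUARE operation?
Yes

First MIN: step 1
First SQUARE: step 3
Since 1 < 3, MIN comes first.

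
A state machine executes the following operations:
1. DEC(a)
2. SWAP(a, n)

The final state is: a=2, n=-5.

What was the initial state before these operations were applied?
a=-4, n=2

Working backwards:
Final state: a=2, n=-5
Before step 2 (SWAP(a, n)): a=-5, n=2
Before step 1 (DEC(a)): a=-4, n=2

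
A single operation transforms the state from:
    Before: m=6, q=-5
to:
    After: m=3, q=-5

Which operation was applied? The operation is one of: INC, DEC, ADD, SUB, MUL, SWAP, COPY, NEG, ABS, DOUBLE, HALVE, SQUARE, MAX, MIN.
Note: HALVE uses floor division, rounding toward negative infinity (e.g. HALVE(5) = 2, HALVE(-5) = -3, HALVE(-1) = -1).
HALVE(m)

Analyzing the change:
Before: m=6, q=-5
After: m=3, q=-5
Variable m changed from 6 to 3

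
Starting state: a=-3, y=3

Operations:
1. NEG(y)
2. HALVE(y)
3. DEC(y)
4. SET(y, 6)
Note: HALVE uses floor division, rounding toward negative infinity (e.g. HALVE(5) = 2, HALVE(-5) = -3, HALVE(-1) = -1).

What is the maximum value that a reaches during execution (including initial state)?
-3

Values of a at each step:
Initial: a = -3 ← maximum
After step 1: a = -3
After step 2: a = -3
After step 3: a = -3
After step 4: a = -3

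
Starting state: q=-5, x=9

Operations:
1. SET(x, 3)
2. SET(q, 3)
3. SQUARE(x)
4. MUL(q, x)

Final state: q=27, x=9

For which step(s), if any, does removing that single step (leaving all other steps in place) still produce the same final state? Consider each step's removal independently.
None - removing any single step changes the final result

Testing removal of each single step:
Without step 1: final = q=243, x=81 (different)
Without step 2: final = q=-45, x=9 (different)
Without step 3: final = q=9, x=3 (different)
Without step 4: final = q=3, x=9 (different)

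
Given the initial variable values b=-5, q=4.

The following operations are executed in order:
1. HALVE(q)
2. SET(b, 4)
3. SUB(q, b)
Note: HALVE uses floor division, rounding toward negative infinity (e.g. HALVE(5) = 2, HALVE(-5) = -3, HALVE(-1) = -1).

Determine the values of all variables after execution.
{b: 4, q: -2}

Step-by-step execution:
Initial: b=-5, q=4
After step 1 (HALVE(q)): b=-5, q=2
After step 2 (SET(b, 4)): b=4, q=2
After step 3 (SUB(q, b)): b=4, q=-2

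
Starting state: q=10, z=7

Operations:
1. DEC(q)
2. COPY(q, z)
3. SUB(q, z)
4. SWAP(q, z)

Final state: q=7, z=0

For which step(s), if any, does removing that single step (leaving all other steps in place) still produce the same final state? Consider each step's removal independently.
Step(s) 1

Testing removal of each single step:
Without step 1: final = q=7, z=0 (same)
Without step 2: final = q=7, z=2 (different)
Without step 3: final = q=7, z=7 (different)
Without step 4: final = q=0, z=7 (different)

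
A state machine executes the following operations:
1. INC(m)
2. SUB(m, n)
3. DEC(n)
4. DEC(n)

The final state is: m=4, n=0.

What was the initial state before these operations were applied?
m=5, n=2

Working backwards:
Final state: m=4, n=0
Before step 4 (DEC(n)): m=4, n=1
Before step 3 (DEC(n)): m=4, n=2
Before step 2 (SUB(m, n)): m=6, n=2
Before step 1 (INC(m)): m=5, n=2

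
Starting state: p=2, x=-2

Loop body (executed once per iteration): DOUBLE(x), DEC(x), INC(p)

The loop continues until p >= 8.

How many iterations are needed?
6

Tracing iterations:
Initial: p=2, x=-2
After iteration 1: p=3, x=-5
After iteration 2: p=4, x=-11
After iteration 3: p=5, x=-23
After iteration 4: p=6, x=-47
After iteration 5: p=7, x=-95
After iteration 6: p=8, x=-191
p >= 8 now holds, so the loop exits after 6 iterations.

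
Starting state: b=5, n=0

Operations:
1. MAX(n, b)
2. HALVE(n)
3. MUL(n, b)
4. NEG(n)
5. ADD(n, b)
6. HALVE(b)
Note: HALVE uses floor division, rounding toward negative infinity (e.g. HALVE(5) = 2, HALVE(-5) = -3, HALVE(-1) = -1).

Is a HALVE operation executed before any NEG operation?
Yes

First HALVE: step 2
First NEG: step 4
Since 2 < 4, HALVE comes first.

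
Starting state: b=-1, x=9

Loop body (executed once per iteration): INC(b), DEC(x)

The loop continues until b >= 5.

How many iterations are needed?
6

Tracing iterations:
Initial: b=-1, x=9
After iteration 1: b=0, x=8
After iteration 2: b=1, x=7
After iteration 3: b=2, x=6
After iteration 4: b=3, x=5
After iteration 5: b=4, x=4
After iteration 6: b=5, x=3
b >= 5 now holds, so the loop exits after 6 iterations.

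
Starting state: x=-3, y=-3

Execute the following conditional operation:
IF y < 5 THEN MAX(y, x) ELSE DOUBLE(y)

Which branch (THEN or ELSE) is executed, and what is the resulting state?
Branch: THEN, Final state: x=-3, y=-3

Evaluating condition: y < 5
y = -3
Condition is True, so THEN branch executes
After MAX(y, x): x=-3, y=-3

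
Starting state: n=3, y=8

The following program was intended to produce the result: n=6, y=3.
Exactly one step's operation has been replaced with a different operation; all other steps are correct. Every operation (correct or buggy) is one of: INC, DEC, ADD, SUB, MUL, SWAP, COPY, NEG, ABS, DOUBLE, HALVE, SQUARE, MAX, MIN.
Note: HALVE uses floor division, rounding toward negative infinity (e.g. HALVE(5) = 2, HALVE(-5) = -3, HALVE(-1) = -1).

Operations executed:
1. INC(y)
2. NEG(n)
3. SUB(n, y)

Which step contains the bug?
Step 2

Trace with buggy code:
Initial: n=3, y=8
After step 1: n=3, y=9
After step 2: n=-3, y=9
After step 3: n=-12, y=9
Actual final n=-12, y=9 ≠ expected n=6, y=3.
Step 2 is the only position where a single-operation replacement can produce the expected result.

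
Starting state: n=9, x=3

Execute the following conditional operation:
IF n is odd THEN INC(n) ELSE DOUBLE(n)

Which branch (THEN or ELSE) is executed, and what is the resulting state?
Branch: THEN, Final state: n=10, x=3

Evaluating condition: n is odd
Condition is True, so THEN branch executes
After INC(n): n=10, x=3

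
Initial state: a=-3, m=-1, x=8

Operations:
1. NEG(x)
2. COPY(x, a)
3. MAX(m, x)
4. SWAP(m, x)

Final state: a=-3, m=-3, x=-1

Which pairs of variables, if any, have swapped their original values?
None

Comparing initial and final values:
a: -3 → -3
x: 8 → -1
m: -1 → -3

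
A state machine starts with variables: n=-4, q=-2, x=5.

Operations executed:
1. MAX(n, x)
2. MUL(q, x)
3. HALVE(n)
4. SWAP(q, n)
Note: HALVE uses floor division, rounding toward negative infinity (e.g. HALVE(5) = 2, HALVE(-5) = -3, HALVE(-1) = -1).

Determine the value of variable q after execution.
q = 2

Tracing execution:
Step 1: MAX(n, x) → q = -2
Step 2: MUL(q, x) → q = -10
Step 3: HALVE(n) → q = -10
Step 4: SWAP(q, n) → q = 2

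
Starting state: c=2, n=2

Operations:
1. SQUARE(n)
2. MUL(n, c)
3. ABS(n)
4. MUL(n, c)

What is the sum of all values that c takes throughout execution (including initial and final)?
10

Values of c at each step:
Initial: c = 2
After step 1: c = 2
After step 2: c = 2
After step 3: c = 2
After step 4: c = 2
Sum = 2 + 2 + 2 + 2 + 2 = 10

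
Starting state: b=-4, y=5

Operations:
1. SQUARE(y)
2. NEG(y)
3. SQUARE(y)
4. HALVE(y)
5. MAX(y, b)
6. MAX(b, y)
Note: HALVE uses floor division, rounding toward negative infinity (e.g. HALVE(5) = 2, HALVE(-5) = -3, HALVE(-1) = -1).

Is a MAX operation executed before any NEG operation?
No

First MAX: step 5
First NEG: step 2
Since 5 > 2, NEG comes first.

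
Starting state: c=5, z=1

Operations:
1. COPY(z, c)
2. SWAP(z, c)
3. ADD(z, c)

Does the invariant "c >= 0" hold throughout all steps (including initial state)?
Yes

The invariant holds at every step.

State at each step:
Initial: c=5, z=1
After step 1: c=5, z=5
After step 2: c=5, z=5
After step 3: c=5, z=10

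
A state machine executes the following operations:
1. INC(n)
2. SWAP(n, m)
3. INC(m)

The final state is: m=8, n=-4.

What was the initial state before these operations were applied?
m=-4, n=6

Working backwards:
Final state: m=8, n=-4
Before step 3 (INC(m)): m=7, n=-4
Before step 2 (SWAP(n, m)): m=-4, n=7
Before step 1 (INC(n)): m=-4, n=6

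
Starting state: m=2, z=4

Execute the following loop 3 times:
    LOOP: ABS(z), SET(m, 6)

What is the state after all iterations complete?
m=6, z=4

Iteration trace:
Start: m=2, z=4
After iteration 1: m=6, z=4
After iteration 2: m=6, z=4
After iteration 3: m=6, z=4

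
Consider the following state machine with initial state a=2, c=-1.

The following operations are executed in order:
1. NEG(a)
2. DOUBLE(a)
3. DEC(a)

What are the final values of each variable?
{a: -5, c: -1}

Step-by-step execution:
Initial: a=2, c=-1
After step 1 (NEG(a)): a=-2, c=-1
After step 2 (DOUBLE(a)): a=-4, c=-1
After step 3 (DEC(a)): a=-5, c=-1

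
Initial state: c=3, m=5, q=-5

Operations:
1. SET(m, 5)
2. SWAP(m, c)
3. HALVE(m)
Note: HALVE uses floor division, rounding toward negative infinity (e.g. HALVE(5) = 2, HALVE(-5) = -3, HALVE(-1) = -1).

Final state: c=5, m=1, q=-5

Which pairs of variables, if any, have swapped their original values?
None

Comparing initial and final values:
q: -5 → -5
c: 3 → 5
m: 5 → 1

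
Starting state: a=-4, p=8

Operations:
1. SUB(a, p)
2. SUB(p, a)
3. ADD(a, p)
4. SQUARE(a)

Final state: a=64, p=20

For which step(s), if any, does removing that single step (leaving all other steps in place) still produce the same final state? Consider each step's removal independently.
None - removing any single step changes the final result

Testing removal of each single step:
Without step 1: final = a=64, p=12 (different)
Without step 2: final = a=16, p=8 (different)
Without step 3: final = a=144, p=20 (different)
Without step 4: final = a=8, p=20 (different)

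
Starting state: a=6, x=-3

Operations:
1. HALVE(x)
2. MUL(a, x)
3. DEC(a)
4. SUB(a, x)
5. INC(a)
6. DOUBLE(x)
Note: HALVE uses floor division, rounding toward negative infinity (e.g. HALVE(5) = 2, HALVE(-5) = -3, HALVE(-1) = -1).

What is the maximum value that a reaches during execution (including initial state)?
6

Values of a at each step:
Initial: a = 6 ← maximum
After step 1: a = 6
After step 2: a = -12
After step 3: a = -13
After step 4: a = -11
After step 5: a = -10
After step 6: a = -10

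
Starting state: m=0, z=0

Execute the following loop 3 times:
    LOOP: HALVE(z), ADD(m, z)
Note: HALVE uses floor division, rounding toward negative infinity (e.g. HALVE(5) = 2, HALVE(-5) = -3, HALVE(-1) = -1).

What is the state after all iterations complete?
m=0, z=0

Iteration trace:
Start: m=0, z=0
After iteration 1: m=0, z=0
After iteration 2: m=0, z=0
After iteration 3: m=0, z=0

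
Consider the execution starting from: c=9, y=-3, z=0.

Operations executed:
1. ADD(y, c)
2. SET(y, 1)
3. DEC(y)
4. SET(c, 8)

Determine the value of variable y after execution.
y = 0

Tracing execution:
Step 1: ADD(y, c) → y = 6
Step 2: SET(y, 1) → y = 1
Step 3: DEC(y) → y = 0
Step 4: SET(c, 8) → y = 0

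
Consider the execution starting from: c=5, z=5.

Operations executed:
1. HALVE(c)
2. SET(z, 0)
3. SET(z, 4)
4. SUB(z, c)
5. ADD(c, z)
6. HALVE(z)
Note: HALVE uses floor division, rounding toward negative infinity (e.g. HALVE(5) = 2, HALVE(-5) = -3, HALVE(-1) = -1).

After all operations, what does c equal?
c = 4

Tracing execution:
Step 1: HALVE(c) → c = 2
Step 2: SET(z, 0) → c = 2
Step 3: SET(z, 4) → c = 2
Step 4: SUB(z, c) → c = 2
Step 5: ADD(c, z) → c = 4
Step 6: HALVE(z) → c = 4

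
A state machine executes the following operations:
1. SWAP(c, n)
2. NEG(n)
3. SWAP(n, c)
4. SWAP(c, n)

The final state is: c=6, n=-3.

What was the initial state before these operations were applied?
c=3, n=6

Working backwards:
Final state: c=6, n=-3
Before step 4 (SWAP(c, n)): c=-3, n=6
Before step 3 (SWAP(n, c)): c=6, n=-3
Before step 2 (NEG(n)): c=6, n=3
Before step 1 (SWAP(c, n)): c=3, n=6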